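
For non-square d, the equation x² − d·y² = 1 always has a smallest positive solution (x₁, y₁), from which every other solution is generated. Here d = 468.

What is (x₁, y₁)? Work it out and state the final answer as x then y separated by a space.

[21; 1,1,1,2,1,1,1,42] for √468; ℓ=8 ⇒ convergent index 7
a_0=21:  p_0=21·1+0=21,  q_0=21·0+1=1
a_1=1:  p_1=1·21+1=22,  q_1=1·1+0=1
…
a_3=1:  p_3=1·43+22=65,  q_3=1·2+1=3
a_4=2:  p_4=2·65+43=173,  q_4=2·3+2=8
…
a_6=1:  p_6=1·238+173=411,  q_6=1·11+8=19
a_7=1:  p_7=1·411+238=649,  q_7=1·19+11=30
→ (649, 30).  Check: 649²=421201, 468·30²=421200, difference 1.

649 30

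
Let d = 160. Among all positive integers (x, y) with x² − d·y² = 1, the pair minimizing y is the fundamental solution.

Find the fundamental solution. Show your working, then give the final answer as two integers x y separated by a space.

√160 = [12; 1,1,1,5,1,1,1,24, …], period ℓ=8 (even) → k=7
a_0=12:  p_0=12·1+0=12,  q_0=12·0+1=1
…
a_3=1:  p_3=1·25+13=38,  q_3=1·2+1=3
…
a_6=1:  p_6=1·253+215=468,  q_6=1·20+17=37
a_7=1:  p_7=1·468+253=721,  q_7=1·37+20=57
(x₁, y₁) = (721, 57);  721² − 160·57² = 1 ✓

721 57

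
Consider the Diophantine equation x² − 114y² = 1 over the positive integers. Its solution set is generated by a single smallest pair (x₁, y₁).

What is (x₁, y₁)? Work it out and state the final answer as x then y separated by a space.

1025 96

[10; 1,2,10,2,1,20] for √114; ℓ=6 ⇒ convergent index 5
step 0: (10, 1)  from 10·(1,0) + (0,1)
…
step 2: (32, 3)  from 2·(11,1) + (10,1)
…
step 4: (694, 65)  from 2·(331,31) + (32,3)
step 5: (1025, 96)  from 1·(694,65) + (331,31)
fundamental: x₁=1025, y₁=96  (since 1050625 − 114·9216 = 1)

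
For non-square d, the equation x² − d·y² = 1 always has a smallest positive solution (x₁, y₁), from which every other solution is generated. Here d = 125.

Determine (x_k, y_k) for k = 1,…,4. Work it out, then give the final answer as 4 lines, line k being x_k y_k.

√125 = [11; 5,1,1,5,22, …], period ℓ=5 (odd) → k=9
a_0=11:  p_0=11·1+0=11,  q_0=11·0+1=1
…
a_3=1:  p_3=1·67+56=123,  q_3=1·6+5=11
…
a_6=5:  p_6=5·15127+682=76317,  q_6=5·1353+61=6826
a_7=1:  p_7=1·76317+15127=91444,  q_7=1·6826+1353=8179
a_8=1:  p_8=1·91444+76317=167761,  q_8=1·8179+6826=15005
a_9=5:  p_9=5·167761+91444=930249,  q_9=5·15005+8179=83204
→ (930249, 83204).  Check: 930249²=865363202001, 125·83204²=865363202000, difference 1.
(930249+83204√125)^2 = 1730726404001 + 154800875592√125
(930249+83204√125)^3 = 3220013013190122249 + 288006719437081612√125
(930249+83204√125)^4 = 5990827771012465337616001 + 535835925499096664087184√125

930249 83204
1730726404001 154800875592
3220013013190122249 288006719437081612
5990827771012465337616001 535835925499096664087184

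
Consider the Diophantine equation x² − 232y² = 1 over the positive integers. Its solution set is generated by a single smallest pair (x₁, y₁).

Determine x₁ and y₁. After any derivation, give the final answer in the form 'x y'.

19603 1287

√232 = [15; 4,3,7,3,4,30, …], period ℓ=6 (even) → k=5
step 0: (15, 1)  from 15·(1,0) + (0,1)
step 1: (61, 4)  from 4·(15,1) + (1,0)
step 2: (198, 13)  from 3·(61,4) + (15,1)
step 3: (1447, 95)  from 7·(198,13) + (61,4)
step 4: (4539, 298)  from 3·(1447,95) + (198,13)
step 5: (19603, 1287)  from 4·(4539,298) + (1447,95)
→ (19603, 1287).  Check: 19603²=384277609, 232·1287²=384277608, difference 1.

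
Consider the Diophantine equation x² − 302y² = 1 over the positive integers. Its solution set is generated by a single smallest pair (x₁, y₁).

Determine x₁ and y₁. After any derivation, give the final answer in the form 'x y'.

4276623 246092

√302 = [17; 2,1,1,1,4,…,1,2,34, …], period ℓ=16 (even) → k=15
i=0: a=17 ⇒ p=17, q=1
i=1: a=2 ⇒ p=35, q=2
…
i=3: a=1 ⇒ p=87, q=5
i=4: a=1 ⇒ p=139, q=8
i=5: a=4 ⇒ p=643, q=37
i=6: a=2 ⇒ p=1425, q=82
i=7: a=1 ⇒ p=2068, q=119
i=8: a=16 ⇒ p=34513, q=1986
i=9: a=1 ⇒ p=36581, q=2105
i=10: a=2 ⇒ p=107675, q=6196
i=11: a=4 ⇒ p=467281, q=26889
…
i=13: a=1 ⇒ p=1042237, q=59974
i=14: a=1 ⇒ p=1617193, q=93059
i=15: a=2 ⇒ p=4276623, q=246092
(x₁, y₁) = (4276623, 246092);  4276623² − 302·246092² = 1 ✓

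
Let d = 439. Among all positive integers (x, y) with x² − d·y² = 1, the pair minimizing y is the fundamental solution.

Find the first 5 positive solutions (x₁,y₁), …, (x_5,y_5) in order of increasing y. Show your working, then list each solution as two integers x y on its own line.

√439 = [20; 1,19,1,40, …], period ℓ=4 (even) → k=3
a_0=20:  p_0=20·1+0=20,  q_0=20·0+1=1
…
a_2=19:  p_2=19·21+20=419,  q_2=19·1+1=20
a_3=1:  p_3=1·419+21=440,  q_3=1·20+1=21
→ (440, 21).  Check: 440²=193600, 439·21²=193599, difference 1.
(440+21√439)^2 = 387199 + 18480√439
(440+21√439)^3 = 340734680 + 16262379√439
(440+21√439)^4 = 299846131201 + 14310875040√439
(440+21√439)^5 = 263864254722200 + 12593553772821√439

440 21
387199 18480
340734680 16262379
299846131201 14310875040
263864254722200 12593553772821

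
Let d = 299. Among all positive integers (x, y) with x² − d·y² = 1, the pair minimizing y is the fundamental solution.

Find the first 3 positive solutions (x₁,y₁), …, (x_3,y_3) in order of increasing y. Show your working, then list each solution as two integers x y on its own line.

415 24
344449 19920
285892255 16533576

[17; 3,2,3,34] for √299; ℓ=4 ⇒ convergent index 3
a_0=17:  p_0=17·1+0=17,  q_0=17·0+1=1
a_1=3:  p_1=3·17+1=52,  q_1=3·1+0=3
a_2=2:  p_2=2·52+17=121,  q_2=2·3+1=7
a_3=3:  p_3=3·121+52=415,  q_3=3·7+3=24
(x₁, y₁) = (415, 24);  415² − 299·24² = 1 ✓
k=2:  x_2 = 415·415+299·24·24 = 344449,  y_2 = 415·24+24·415 = 19920
k=3:  x_3 = 415·344449+299·24·19920 = 285892255,  y_3 = 415·19920+24·344449 = 16533576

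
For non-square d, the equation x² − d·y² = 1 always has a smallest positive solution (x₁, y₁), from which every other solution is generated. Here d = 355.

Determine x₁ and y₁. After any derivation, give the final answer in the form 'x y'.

954809 50676

√355 = [18; 1,5,3,3,1,6,1,3,3,5,1,36, …], period ℓ=12 (even) → k=11
i=0: a=18 ⇒ p=18, q=1
…
i=2: a=5 ⇒ p=113, q=6
i=3: a=3 ⇒ p=358, q=19
…
i=7: a=1 ⇒ p=12002, q=637
…
i=10: a=5 ⇒ p=803418, q=42641
i=11: a=1 ⇒ p=954809, q=50676
(x₁, y₁) = (954809, 50676);  954809² − 355·50676² = 1 ✓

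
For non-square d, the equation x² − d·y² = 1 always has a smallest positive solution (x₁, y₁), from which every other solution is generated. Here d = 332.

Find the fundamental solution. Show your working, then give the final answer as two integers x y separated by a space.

13447 738

√332 → a₀=18, period (4,1,1,8,1,1,4,36); ℓ=8 even so k=7
k=0  a_k=18  p_k/q_k = 18/1
k=1  a_k=4  p_k/q_k = 73/4
…
k=3  a_k=1  p_k/q_k = 164/9
…
k=6  a_k=1  p_k/q_k = 2970/163
k=7  a_k=4  p_k/q_k = 13447/738
→ (13447, 738).  Check: 13447²=180821809, 332·738²=180821808, difference 1.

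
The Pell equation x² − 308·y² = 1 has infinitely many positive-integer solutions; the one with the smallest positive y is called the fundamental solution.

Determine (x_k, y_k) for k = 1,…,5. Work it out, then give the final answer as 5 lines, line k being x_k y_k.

351 20
246401 14040
172973151 9856060
121426905601 6918940080
85241514758751 4857086080100

√308 = [17; 1,1,4,1,1,34, …], period ℓ=6 (even) → k=5
a_0=17:  p_0=17·1+0=17,  q_0=17·0+1=1
…
a_3=4:  p_3=4·35+18=158,  q_3=4·2+1=9
a_4=1:  p_4=1·158+35=193,  q_4=1·9+2=11
a_5=1:  p_5=1·193+158=351,  q_5=1·11+9=20
(x₁, y₁) = (351, 20);  351² − 308·20² = 1 ✓
(351+20√308)^2 = 246401 + 14040√308
(351+20√308)^3 = 172973151 + 9856060√308
(351+20√308)^4 = 121426905601 + 6918940080√308
(351+20√308)^5 = 85241514758751 + 4857086080100√308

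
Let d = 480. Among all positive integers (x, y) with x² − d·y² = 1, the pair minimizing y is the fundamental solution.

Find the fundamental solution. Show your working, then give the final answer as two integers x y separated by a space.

241 11

d=480: √d = [21; 1,9,1,42] (ℓ=4, even), read p_3/q_3
k=0  a_k=21  p_k/q_k = 21/1
…
k=2  a_k=9  p_k/q_k = 219/10
k=3  a_k=1  p_k/q_k = 241/11
→ (241, 11).  Check: 241²=58081, 480·11²=58080, difference 1.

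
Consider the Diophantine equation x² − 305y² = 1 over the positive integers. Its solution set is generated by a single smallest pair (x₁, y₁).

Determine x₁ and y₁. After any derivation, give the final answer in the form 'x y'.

489 28

√305 = [17; 2,6,2,34, …], period ℓ=4 (even) → k=3
a_0=17:  p_0=17·1+0=17,  q_0=17·0+1=1
a_1=2:  p_1=2·17+1=35,  q_1=2·1+0=2
a_2=6:  p_2=6·35+17=227,  q_2=6·2+1=13
a_3=2:  p_3=2·227+35=489,  q_3=2·13+2=28
→ (489, 28).  Check: 489²=239121, 305·28²=239120, difference 1.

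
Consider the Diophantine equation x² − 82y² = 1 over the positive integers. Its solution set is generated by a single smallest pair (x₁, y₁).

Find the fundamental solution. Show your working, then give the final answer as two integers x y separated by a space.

[9; 18] for √82; ℓ=1 ⇒ convergent index 1
a_0=9:  p_0=9·1+0=9,  q_0=9·0+1=1
a_1=18:  p_1=18·9+1=163,  q_1=18·1+0=18
(x₁, y₁) = (163, 18);  163² − 82·18² = 1 ✓

163 18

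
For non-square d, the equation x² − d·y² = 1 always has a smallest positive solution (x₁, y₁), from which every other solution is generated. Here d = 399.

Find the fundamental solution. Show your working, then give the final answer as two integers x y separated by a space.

20 1

[19; 1,38] for √399; ℓ=2 ⇒ convergent index 1
a_0=19:  p_0=19·1+0=19,  q_0=19·0+1=1
a_1=1:  p_1=1·19+1=20,  q_1=1·1+0=1
→ (20, 1).  Check: 20²=400, 399·1²=399, difference 1.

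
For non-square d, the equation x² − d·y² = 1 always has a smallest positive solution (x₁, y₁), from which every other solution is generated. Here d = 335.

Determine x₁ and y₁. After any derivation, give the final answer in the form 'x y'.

604 33

d=335: √d = [18; 3,3,3,36] (ℓ=4, even), read p_3/q_3
a_0=18:  p_0=18·1+0=18,  q_0=18·0+1=1
a_1=3:  p_1=3·18+1=55,  q_1=3·1+0=3
a_2=3:  p_2=3·55+18=183,  q_2=3·3+1=10
a_3=3:  p_3=3·183+55=604,  q_3=3·10+3=33
(x₁, y₁) = (604, 33);  604² − 335·33² = 1 ✓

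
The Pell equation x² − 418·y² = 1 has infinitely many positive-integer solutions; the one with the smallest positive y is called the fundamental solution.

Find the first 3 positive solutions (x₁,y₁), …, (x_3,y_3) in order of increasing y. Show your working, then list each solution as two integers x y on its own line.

33857 1656
2292592897 112134384
155240635393601 7593067676520

√418 = [20; 2,4,20,4,2,40, …], period ℓ=6 (even) → k=5
step 0: (20, 1)  from 20·(1,0) + (0,1)
step 1: (41, 2)  from 2·(20,1) + (1,0)
step 2: (184, 9)  from 4·(41,2) + (20,1)
step 3: (3721, 182)  from 20·(184,9) + (41,2)
step 4: (15068, 737)  from 4·(3721,182) + (184,9)
step 5: (33857, 1656)  from 2·(15068,737) + (3721,182)
fundamental: x₁=33857, y₁=1656  (since 1146296449 − 418·2742336 = 1)
(33857+1656√418)^2 = 2292592897 + 112134384√418
(33857+1656√418)^3 = 155240635393601 + 7593067676520√418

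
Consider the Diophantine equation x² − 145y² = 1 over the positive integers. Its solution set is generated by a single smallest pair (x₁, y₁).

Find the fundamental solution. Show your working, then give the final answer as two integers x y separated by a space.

289 24

√145 → a₀=12, period (24); ℓ=1 odd so k=1
k=0  a_k=12  p_k/q_k = 12/1
k=1  a_k=24  p_k/q_k = 289/24
→ (289, 24).  Check: 289²=83521, 145·24²=83520, difference 1.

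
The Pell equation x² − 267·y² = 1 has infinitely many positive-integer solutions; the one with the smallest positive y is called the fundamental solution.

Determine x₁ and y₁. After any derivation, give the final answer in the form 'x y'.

√267 → a₀=16, period (2,1,15,1,2,32); ℓ=6 even so k=5
step 0: (16, 1)  from 16·(1,0) + (0,1)
step 1: (33, 2)  from 2·(16,1) + (1,0)
step 2: (49, 3)  from 1·(33,2) + (16,1)
step 3: (768, 47)  from 15·(49,3) + (33,2)
step 4: (817, 50)  from 1·(768,47) + (49,3)
step 5: (2402, 147)  from 2·(817,50) + (768,47)
(x₁, y₁) = (2402, 147);  2402² − 267·147² = 1 ✓

2402 147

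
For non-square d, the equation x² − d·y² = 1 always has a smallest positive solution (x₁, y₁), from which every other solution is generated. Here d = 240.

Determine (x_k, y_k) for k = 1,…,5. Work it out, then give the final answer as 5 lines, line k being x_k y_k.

31 2
1921 124
119071 7686
7380481 476408
457470751 29529610

[15; 2,30] for √240; ℓ=2 ⇒ convergent index 1
i=0: a=15 ⇒ p=15, q=1
i=1: a=2 ⇒ p=31, q=2
→ (31, 2).  Check: 31²=961, 240·2²=960, difference 1.
(x_2, y_2) = (31·31 + 240·2·2, 31·2 + 2·31) = (1921, 124)
(x_3, y_3) = (31·1921 + 240·2·124, 31·124 + 2·1921) = (119071, 7686)
(x_4, y_4) = (31·119071 + 240·2·7686, 31·7686 + 2·119071) = (7380481, 476408)
(x_5, y_5) = (31·7380481 + 240·2·476408, 31·476408 + 2·7380481) = (457470751, 29529610)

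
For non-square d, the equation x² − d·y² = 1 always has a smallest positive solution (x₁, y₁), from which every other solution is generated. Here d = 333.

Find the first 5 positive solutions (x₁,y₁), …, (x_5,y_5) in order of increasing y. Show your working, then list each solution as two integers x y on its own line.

[18; 4,36] for √333; ℓ=2 ⇒ convergent index 1
step 0: (18, 1)  from 18·(1,0) + (0,1)
step 1: (73, 4)  from 4·(18,1) + (1,0)
fundamental: x₁=73, y₁=4  (since 5329 − 333·16 = 1)
n=2: (73,4)∘(73,4) = (73·73+333·4·4, 73·4+4·73) = (10657,584)
n=3: (10657,584)∘(73,4) = (73·10657+333·4·584, 73·584+4·10657) = (1555849,85260)
n=4: (1555849,85260)∘(73,4) = (73·1555849+333·4·85260, 73·85260+4·1555849) = (227143297,12447376)
n=5: (227143297,12447376)∘(73,4) = (73·227143297+333·4·12447376, 73·12447376+4·227143297) = (33161365513,1817231636)

73 4
10657 584
1555849 85260
227143297 12447376
33161365513 1817231636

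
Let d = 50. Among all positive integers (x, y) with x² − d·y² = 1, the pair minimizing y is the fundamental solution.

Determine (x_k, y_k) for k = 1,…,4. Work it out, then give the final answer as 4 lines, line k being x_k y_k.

[7; 14] for √50; ℓ=1 ⇒ convergent index 1
step 0: (7, 1)  from 7·(1,0) + (0,1)
step 1: (99, 14)  from 14·(7,1) + (1,0)
fundamental: x₁=99, y₁=14  (since 9801 − 50·196 = 1)
(x_2, y_2) = (99·99 + 50·14·14, 99·14 + 14·99) = (19601, 2772)
(x_3, y_3) = (99·19601 + 50·14·2772, 99·2772 + 14·19601) = (3880899, 548842)
(x_4, y_4) = (99·3880899 + 50·14·548842, 99·548842 + 14·3880899) = (768398401, 108667944)

99 14
19601 2772
3880899 548842
768398401 108667944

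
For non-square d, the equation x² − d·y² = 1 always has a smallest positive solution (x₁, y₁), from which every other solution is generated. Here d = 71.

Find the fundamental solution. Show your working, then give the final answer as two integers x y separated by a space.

3480 413

√71 → a₀=8, period (2,2,1,7,1,2,2,16); ℓ=8 even so k=7
k=0  a_k=8  p_k/q_k = 8/1
k=1  a_k=2  p_k/q_k = 17/2
…
k=3  a_k=1  p_k/q_k = 59/7
k=4  a_k=7  p_k/q_k = 455/54
…
k=6  a_k=2  p_k/q_k = 1483/176
k=7  a_k=2  p_k/q_k = 3480/413
(x₁, y₁) = (3480, 413);  3480² − 71·413² = 1 ✓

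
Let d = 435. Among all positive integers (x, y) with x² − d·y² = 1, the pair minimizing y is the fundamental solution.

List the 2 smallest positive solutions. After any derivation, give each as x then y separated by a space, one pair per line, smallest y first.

√435 = [20; 1,5,1,40, …], period ℓ=4 (even) → k=3
i=0: a=20 ⇒ p=20, q=1
i=1: a=1 ⇒ p=21, q=1
i=2: a=5 ⇒ p=125, q=6
i=3: a=1 ⇒ p=146, q=7
fundamental: x₁=146, y₁=7  (since 21316 − 435·49 = 1)
k=2:  x_2 = 146·146+435·7·7 = 42631,  y_2 = 146·7+7·146 = 2044

146 7
42631 2044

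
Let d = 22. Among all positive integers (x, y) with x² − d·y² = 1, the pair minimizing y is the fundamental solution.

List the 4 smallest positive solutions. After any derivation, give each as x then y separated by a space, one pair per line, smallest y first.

197 42
77617 16548
30580901 6519870
12048797377 2568812232

√22 = [4; 1,2,4,2,1,8, …], period ℓ=6 (even) → k=5
a_0=4:  p_0=4·1+0=4,  q_0=4·0+1=1
a_1=1:  p_1=1·4+1=5,  q_1=1·1+0=1
…
a_4=2:  p_4=2·61+14=136,  q_4=2·13+3=29
a_5=1:  p_5=1·136+61=197,  q_5=1·29+13=42
(x₁, y₁) = (197, 42);  197² − 22·42² = 1 ✓
n=2: (197,42)∘(197,42) = (197·197+22·42·42, 197·42+42·197) = (77617,16548)
n=3: (77617,16548)∘(197,42) = (197·77617+22·42·16548, 197·16548+42·77617) = (30580901,6519870)
n=4: (30580901,6519870)∘(197,42) = (197·30580901+22·42·6519870, 197·6519870+42·30580901) = (12048797377,2568812232)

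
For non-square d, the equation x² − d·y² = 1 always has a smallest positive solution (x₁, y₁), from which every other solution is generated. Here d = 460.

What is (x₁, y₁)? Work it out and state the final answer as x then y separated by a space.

√460 → a₀=21, period (2,4,3,1,2,10,2,1,3,4,2,42); ℓ=12 even so k=11
i=0: a=21 ⇒ p=21, q=1
…
i=5: a=2 ⇒ p=2252, q=105
…
i=7: a=2 ⇒ p=48922, q=2281
…
i=10: a=4 ⇒ p=1135029, q=52921
i=11: a=2 ⇒ p=2535751, q=118230
→ (2535751, 118230).  Check: 2535751²=6430033134001, 460·118230²=6430033134000, difference 1.

2535751 118230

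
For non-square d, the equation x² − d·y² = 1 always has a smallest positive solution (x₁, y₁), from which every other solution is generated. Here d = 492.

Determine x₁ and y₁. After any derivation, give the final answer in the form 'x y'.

29767 1342

√492 = [22; 5,1,1,10,1,1,5,44, …], period ℓ=8 (even) → k=7
step 0: (22, 1)  from 22·(1,0) + (0,1)
step 1: (111, 5)  from 5·(22,1) + (1,0)
…
step 3: (244, 11)  from 1·(133,6) + (111,5)
step 4: (2573, 116)  from 10·(244,11) + (133,6)
step 5: (2817, 127)  from 1·(2573,116) + (244,11)
step 6: (5390, 243)  from 1·(2817,127) + (2573,116)
step 7: (29767, 1342)  from 5·(5390,243) + (2817,127)
→ (29767, 1342).  Check: 29767²=886074289, 492·1342²=886074288, difference 1.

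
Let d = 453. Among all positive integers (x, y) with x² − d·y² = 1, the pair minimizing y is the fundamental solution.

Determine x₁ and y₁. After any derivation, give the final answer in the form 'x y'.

√453 → a₀=21, period (3,1,1,10,14,10,1,1,3,42); ℓ=10 even so k=9
i=0: a=21 ⇒ p=21, q=1
i=1: a=3 ⇒ p=64, q=3
i=2: a=1 ⇒ p=85, q=4
i=3: a=1 ⇒ p=149, q=7
i=4: a=10 ⇒ p=1575, q=74
i=5: a=14 ⇒ p=22199, q=1043
…
i=8: a=1 ⇒ p=469329, q=22051
i=9: a=3 ⇒ p=1653751, q=77700
fundamental: x₁=1653751, y₁=77700  (since 2734892370001 − 453·6037290000 = 1)

1653751 77700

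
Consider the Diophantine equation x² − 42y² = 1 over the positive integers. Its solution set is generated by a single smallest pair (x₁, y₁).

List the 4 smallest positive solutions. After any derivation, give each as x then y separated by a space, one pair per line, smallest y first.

13 2
337 52
8749 1350
227137 35048

[6; 2,12] for √42; ℓ=2 ⇒ convergent index 1
k=0  a_k=6  p_k/q_k = 6/1
k=1  a_k=2  p_k/q_k = 13/2
→ (13, 2).  Check: 13²=169, 42·2²=168, difference 1.
(x_2, y_2) = (13·13 + 42·2·2, 13·2 + 2·13) = (337, 52)
(x_3, y_3) = (13·337 + 42·2·52, 13·52 + 2·337) = (8749, 1350)
(x_4, y_4) = (13·8749 + 42·2·1350, 13·1350 + 2·8749) = (227137, 35048)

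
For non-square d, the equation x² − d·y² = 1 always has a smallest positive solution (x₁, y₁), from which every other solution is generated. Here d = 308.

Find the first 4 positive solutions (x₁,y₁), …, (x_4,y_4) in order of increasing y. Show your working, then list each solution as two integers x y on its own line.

351 20
246401 14040
172973151 9856060
121426905601 6918940080

[17; 1,1,4,1,1,34] for √308; ℓ=6 ⇒ convergent index 5
k=0  a_k=17  p_k/q_k = 17/1
k=1  a_k=1  p_k/q_k = 18/1
…
k=3  a_k=4  p_k/q_k = 158/9
k=4  a_k=1  p_k/q_k = 193/11
k=5  a_k=1  p_k/q_k = 351/20
(x₁, y₁) = (351, 20);  351² − 308·20² = 1 ✓
(351+20√308)^2 = 246401 + 14040√308
(351+20√308)^3 = 172973151 + 9856060√308
(351+20√308)^4 = 121426905601 + 6918940080√308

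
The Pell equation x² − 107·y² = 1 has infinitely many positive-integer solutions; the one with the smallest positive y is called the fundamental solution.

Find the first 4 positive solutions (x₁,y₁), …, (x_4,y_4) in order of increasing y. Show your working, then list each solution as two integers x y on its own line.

√107 = [10; 2,1,9,1,2,20, …], period ℓ=6 (even) → k=5
a_0=10:  p_0=10·1+0=10,  q_0=10·0+1=1
a_1=2:  p_1=2·10+1=21,  q_1=2·1+0=2
a_2=1:  p_2=1·21+10=31,  q_2=1·2+1=3
…
a_4=1:  p_4=1·300+31=331,  q_4=1·29+3=32
a_5=2:  p_5=2·331+300=962,  q_5=2·32+29=93
→ (962, 93).  Check: 962²=925444, 107·93²=925443, difference 1.
(x_2, y_2) = (962·962 + 107·93·93, 962·93 + 93·962) = (1850887, 178932)
(x_3, y_3) = (962·1850887 + 107·93·178932, 962·178932 + 93·1850887) = (3561105626, 344265075)
(x_4, y_4) = (962·3561105626 + 107·93·344265075, 962·344265075 + 93·3561105626) = (6851565373537, 662365825368)

962 93
1850887 178932
3561105626 344265075
6851565373537 662365825368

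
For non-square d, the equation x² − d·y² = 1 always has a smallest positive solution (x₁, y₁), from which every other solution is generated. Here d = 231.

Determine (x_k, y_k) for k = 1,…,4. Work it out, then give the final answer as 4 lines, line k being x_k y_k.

76 5
11551 760
1755676 115515
266851201 17557520

[15; 5,30] for √231; ℓ=2 ⇒ convergent index 1
k=0  a_k=15  p_k/q_k = 15/1
k=1  a_k=5  p_k/q_k = 76/5
(x₁, y₁) = (76, 5);  76² − 231·5² = 1 ✓
k=2:  x_2 = 76·76+231·5·5 = 11551,  y_2 = 76·5+5·76 = 760
k=3:  x_3 = 76·11551+231·5·760 = 1755676,  y_3 = 76·760+5·11551 = 115515
k=4:  x_4 = 76·1755676+231·5·115515 = 266851201,  y_4 = 76·115515+5·1755676 = 17557520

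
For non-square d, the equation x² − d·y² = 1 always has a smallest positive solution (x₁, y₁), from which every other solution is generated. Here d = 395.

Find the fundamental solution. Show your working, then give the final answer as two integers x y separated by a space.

√395 = [19; 1,6,1,38, …], period ℓ=4 (even) → k=3
k=0  a_k=19  p_k/q_k = 19/1
…
k=2  a_k=6  p_k/q_k = 139/7
k=3  a_k=1  p_k/q_k = 159/8
→ (159, 8).  Check: 159²=25281, 395·8²=25280, difference 1.

159 8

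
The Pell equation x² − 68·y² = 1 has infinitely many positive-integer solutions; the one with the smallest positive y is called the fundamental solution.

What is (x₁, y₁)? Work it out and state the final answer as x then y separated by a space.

√68 = [8; 4,16, …], period ℓ=2 (even) → k=1
k=0  a_k=8  p_k/q_k = 8/1
k=1  a_k=4  p_k/q_k = 33/4
fundamental: x₁=33, y₁=4  (since 1089 − 68·16 = 1)

33 4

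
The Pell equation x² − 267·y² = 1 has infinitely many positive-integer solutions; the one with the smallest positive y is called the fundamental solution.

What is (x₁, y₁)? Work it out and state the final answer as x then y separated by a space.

2402 147

√267 → a₀=16, period (2,1,15,1,2,32); ℓ=6 even so k=5
step 0: (16, 1)  from 16·(1,0) + (0,1)
…
step 2: (49, 3)  from 1·(33,2) + (16,1)
…
step 4: (817, 50)  from 1·(768,47) + (49,3)
step 5: (2402, 147)  from 2·(817,50) + (768,47)
fundamental: x₁=2402, y₁=147  (since 5769604 − 267·21609 = 1)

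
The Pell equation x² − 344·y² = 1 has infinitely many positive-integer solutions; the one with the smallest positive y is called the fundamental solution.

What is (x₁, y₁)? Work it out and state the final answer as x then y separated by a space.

10405 561

[18; 1,1,4,1,3,1,4,1,1,36] for √344; ℓ=10 ⇒ convergent index 9
i=0: a=18 ⇒ p=18, q=1
…
i=3: a=4 ⇒ p=167, q=9
…
i=6: a=1 ⇒ p=983, q=53
i=7: a=4 ⇒ p=4711, q=254
i=8: a=1 ⇒ p=5694, q=307
i=9: a=1 ⇒ p=10405, q=561
fundamental: x₁=10405, y₁=561  (since 108264025 − 344·314721 = 1)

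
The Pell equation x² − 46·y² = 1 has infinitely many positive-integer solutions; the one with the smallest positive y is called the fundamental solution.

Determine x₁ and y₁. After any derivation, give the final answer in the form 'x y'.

24335 3588

d=46: √d = [6; 1,3,1,1,2,6,2,1,1,3,1,12] (ℓ=12, even), read p_11/q_11
k=0  a_k=6  p_k/q_k = 6/1
…
k=10  a_k=3  p_k/q_k = 19038/2807
k=11  a_k=1  p_k/q_k = 24335/3588
fundamental: x₁=24335, y₁=3588  (since 592192225 − 46·12873744 = 1)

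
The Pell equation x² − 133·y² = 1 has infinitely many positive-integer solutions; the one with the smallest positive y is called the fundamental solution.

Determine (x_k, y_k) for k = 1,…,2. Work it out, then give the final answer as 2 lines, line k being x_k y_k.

d=133: √d = [11; 1,1,7,5,1,…,1,1,22] (ℓ=16, even), read p_15/q_15
i=0: a=11 ⇒ p=11, q=1
i=1: a=1 ⇒ p=12, q=1
…
i=3: a=7 ⇒ p=173, q=15
i=4: a=5 ⇒ p=888, q=77
…
i=10: a=1 ⇒ p=18948, q=1643
…
i=13: a=7 ⇒ p=1210008, q=104921
i=14: a=1 ⇒ p=1378591, q=119539
i=15: a=1 ⇒ p=2588599, q=224460
→ (2588599, 224460).  Check: 2588599²=6700844782801, 133·224460²=6700844782800, difference 1.
(x_2, y_2) = (2588599·2588599 + 133·224460·224460, 2588599·224460 + 224460·2588599) = (13401689565601, 1162073863080)

2588599 224460
13401689565601 1162073863080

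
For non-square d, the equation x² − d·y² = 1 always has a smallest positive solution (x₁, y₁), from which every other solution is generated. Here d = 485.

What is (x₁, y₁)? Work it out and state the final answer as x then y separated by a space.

[22; 44] for √485; ℓ=1 ⇒ convergent index 1
k=0  a_k=22  p_k/q_k = 22/1
k=1  a_k=44  p_k/q_k = 969/44
→ (969, 44).  Check: 969²=938961, 485·44²=938960, difference 1.

969 44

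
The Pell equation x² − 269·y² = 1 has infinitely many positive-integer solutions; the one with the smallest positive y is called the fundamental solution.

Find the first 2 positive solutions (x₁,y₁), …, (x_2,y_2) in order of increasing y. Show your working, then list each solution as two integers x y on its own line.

√269 → a₀=16, period (2,2,32); ℓ=3 odd so k=5
a_0=16:  p_0=16·1+0=16,  q_0=16·0+1=1
…
a_4=2:  p_4=2·2657+82=5396,  q_4=2·162+5=329
a_5=2:  p_5=2·5396+2657=13449,  q_5=2·329+162=820
fundamental: x₁=13449, y₁=820  (since 180875601 − 269·672400 = 1)
(13449+820√269)^2 = 361751201 + 22056360√269

13449 820
361751201 22056360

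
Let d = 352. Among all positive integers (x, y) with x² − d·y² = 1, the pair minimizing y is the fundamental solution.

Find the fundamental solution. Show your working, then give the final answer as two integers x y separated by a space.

77617 4137

√352 = [18; 1,3,5,9,5,3,1,36, …], period ℓ=8 (even) → k=7
step 0: (18, 1)  from 18·(1,0) + (0,1)
…
step 4: (3621, 193)  from 9·(394,21) + (75,4)
step 5: (18499, 986)  from 5·(3621,193) + (394,21)
step 6: (59118, 3151)  from 3·(18499,986) + (3621,193)
step 7: (77617, 4137)  from 1·(59118,3151) + (18499,986)
(x₁, y₁) = (77617, 4137);  77617² − 352·4137² = 1 ✓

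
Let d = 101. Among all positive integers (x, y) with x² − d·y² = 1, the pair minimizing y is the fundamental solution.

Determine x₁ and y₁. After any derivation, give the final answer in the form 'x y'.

√101 → a₀=10, period (20); ℓ=1 odd so k=1
i=0: a=10 ⇒ p=10, q=1
i=1: a=20 ⇒ p=201, q=20
→ (201, 20).  Check: 201²=40401, 101·20²=40400, difference 1.

201 20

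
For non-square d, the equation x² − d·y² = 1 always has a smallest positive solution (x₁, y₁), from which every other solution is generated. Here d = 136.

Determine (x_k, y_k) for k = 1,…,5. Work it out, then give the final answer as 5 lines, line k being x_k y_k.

[11; 1,1,1,22] for √136; ℓ=4 ⇒ convergent index 3
k=0  a_k=11  p_k/q_k = 11/1
k=1  a_k=1  p_k/q_k = 12/1
k=2  a_k=1  p_k/q_k = 23/2
k=3  a_k=1  p_k/q_k = 35/3
fundamental: x₁=35, y₁=3  (since 1225 − 136·9 = 1)
(35+3√136)^2 = 2449 + 210√136
(35+3√136)^3 = 171395 + 14697√136
(35+3√136)^4 = 11995201 + 1028580√136
(35+3√136)^5 = 839492675 + 71985903√136

35 3
2449 210
171395 14697
11995201 1028580
839492675 71985903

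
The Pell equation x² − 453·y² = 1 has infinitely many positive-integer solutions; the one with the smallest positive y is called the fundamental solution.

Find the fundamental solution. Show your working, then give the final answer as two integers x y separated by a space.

1653751 77700

d=453: √d = [21; 3,1,1,10,14,10,1,1,3,42] (ℓ=10, even), read p_9/q_9
k=0  a_k=21  p_k/q_k = 21/1
…
k=2  a_k=1  p_k/q_k = 85/4
…
k=5  a_k=14  p_k/q_k = 22199/1043
…
k=7  a_k=1  p_k/q_k = 245764/11547
k=8  a_k=1  p_k/q_k = 469329/22051
k=9  a_k=3  p_k/q_k = 1653751/77700
(x₁, y₁) = (1653751, 77700);  1653751² − 453·77700² = 1 ✓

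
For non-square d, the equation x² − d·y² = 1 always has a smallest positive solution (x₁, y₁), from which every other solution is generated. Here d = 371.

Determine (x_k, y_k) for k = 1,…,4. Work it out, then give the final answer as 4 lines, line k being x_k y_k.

d=371: √d = [19; 3,1,4,1,3,38] (ℓ=6, even), read p_5/q_5
step 0: (19, 1)  from 19·(1,0) + (0,1)
step 1: (58, 3)  from 3·(19,1) + (1,0)
step 2: (77, 4)  from 1·(58,3) + (19,1)
…
step 4: (443, 23)  from 1·(366,19) + (77,4)
step 5: (1695, 88)  from 3·(443,23) + (366,19)
fundamental: x₁=1695, y₁=88  (since 2873025 − 371·7744 = 1)
(1695+88√371)^2 = 5746049 + 298320√371
(1695+88√371)^3 = 19479104415 + 1011304712√371
(1695+88√371)^4 = 66034158220801 + 3428322675360√371

1695 88
5746049 298320
19479104415 1011304712
66034158220801 3428322675360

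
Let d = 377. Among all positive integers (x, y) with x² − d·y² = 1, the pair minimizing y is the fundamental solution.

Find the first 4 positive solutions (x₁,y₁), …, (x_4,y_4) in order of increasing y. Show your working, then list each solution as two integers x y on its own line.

√377 = [19; 2,2,2,38, …], period ℓ=4 (even) → k=3
k=0  a_k=19  p_k/q_k = 19/1
k=1  a_k=2  p_k/q_k = 39/2
k=2  a_k=2  p_k/q_k = 97/5
k=3  a_k=2  p_k/q_k = 233/12
→ (233, 12).  Check: 233²=54289, 377·12²=54288, difference 1.
n=2: (233,12)∘(233,12) = (233·233+377·12·12, 233·12+12·233) = (108577,5592)
n=3: (108577,5592)∘(233,12) = (233·108577+377·12·5592, 233·5592+12·108577) = (50596649,2605860)
n=4: (50596649,2605860)∘(233,12) = (233·50596649+377·12·2605860, 233·2605860+12·50596649) = (23577929857,1214325168)

233 12
108577 5592
50596649 2605860
23577929857 1214325168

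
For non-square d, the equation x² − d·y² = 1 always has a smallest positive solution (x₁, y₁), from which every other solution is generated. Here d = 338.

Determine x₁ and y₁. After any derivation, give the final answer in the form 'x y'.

√338 → a₀=18, period (2,1,1,2,36); ℓ=5 odd so k=9
i=0: a=18 ⇒ p=18, q=1
…
i=3: a=1 ⇒ p=92, q=5
i=4: a=2 ⇒ p=239, q=13
…
i=8: a=1 ⇒ p=43958, q=2391
i=9: a=2 ⇒ p=114243, q=6214
fundamental: x₁=114243, y₁=6214  (since 13051463049 − 338·38613796 = 1)

114243 6214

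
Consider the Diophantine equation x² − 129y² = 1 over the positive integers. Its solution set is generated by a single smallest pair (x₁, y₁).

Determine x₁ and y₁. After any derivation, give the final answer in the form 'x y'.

16855 1484

d=129: √d = [11; 2,1,3,1,6,1,3,1,2,22] (ℓ=10, even), read p_9/q_9
step 0: (11, 1)  from 11·(1,0) + (0,1)
…
step 2: (34, 3)  from 1·(23,2) + (11,1)
…
step 4: (159, 14)  from 1·(125,11) + (34,3)
step 5: (1079, 95)  from 6·(159,14) + (125,11)
step 6: (1238, 109)  from 1·(1079,95) + (159,14)
…
step 8: (6031, 531)  from 1·(4793,422) + (1238,109)
step 9: (16855, 1484)  from 2·(6031,531) + (4793,422)
fundamental: x₁=16855, y₁=1484  (since 284091025 − 129·2202256 = 1)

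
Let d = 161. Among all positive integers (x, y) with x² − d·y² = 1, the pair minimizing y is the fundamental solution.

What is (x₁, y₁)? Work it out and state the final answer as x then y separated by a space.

d=161: √d = [12; 1,2,4,1,2,1,4,2,1,24] (ℓ=10, even), read p_9/q_9
step 0: (12, 1)  from 12·(1,0) + (0,1)
…
step 4: (203, 16)  from 1·(165,13) + (38,3)
…
step 6: (774, 61)  from 1·(571,45) + (203,16)
…
step 8: (8108, 639)  from 2·(3667,289) + (774,61)
step 9: (11775, 928)  from 1·(8108,639) + (3667,289)
→ (11775, 928).  Check: 11775²=138650625, 161·928²=138650624, difference 1.

11775 928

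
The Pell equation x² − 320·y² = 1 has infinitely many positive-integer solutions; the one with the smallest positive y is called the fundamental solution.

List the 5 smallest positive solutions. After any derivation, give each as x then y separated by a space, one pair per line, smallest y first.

√320 → a₀=17, period (1,7,1,34); ℓ=4 even so k=3
i=0: a=17 ⇒ p=17, q=1
i=1: a=1 ⇒ p=18, q=1
i=2: a=7 ⇒ p=143, q=8
i=3: a=1 ⇒ p=161, q=9
fundamental: x₁=161, y₁=9  (since 25921 − 320·81 = 1)
n=2: (161,9)∘(161,9) = (161·161+320·9·9, 161·9+9·161) = (51841,2898)
n=3: (51841,2898)∘(161,9) = (161·51841+320·9·2898, 161·2898+9·51841) = (16692641,933147)
n=4: (16692641,933147)∘(161,9) = (161·16692641+320·9·933147, 161·933147+9·16692641) = (5374978561,300470436)
n=5: (5374978561,300470436)∘(161,9) = (161·5374978561+320·9·300470436, 161·300470436+9·5374978561) = (1730726404001,96750547245)

161 9
51841 2898
16692641 933147
5374978561 300470436
1730726404001 96750547245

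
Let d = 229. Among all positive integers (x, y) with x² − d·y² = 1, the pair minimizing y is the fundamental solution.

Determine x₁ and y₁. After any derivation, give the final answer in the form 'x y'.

5848201 386460

[15; 7,1,1,7,30] for √229; ℓ=5 ⇒ convergent index 9
i=0: a=15 ⇒ p=15, q=1
…
i=2: a=1 ⇒ p=121, q=8
i=3: a=1 ⇒ p=227, q=15
…
i=5: a=30 ⇒ p=51527, q=3405
i=6: a=7 ⇒ p=362399, q=23948
i=7: a=1 ⇒ p=413926, q=27353
i=8: a=1 ⇒ p=776325, q=51301
i=9: a=7 ⇒ p=5848201, q=386460
(x₁, y₁) = (5848201, 386460);  5848201² − 229·386460² = 1 ✓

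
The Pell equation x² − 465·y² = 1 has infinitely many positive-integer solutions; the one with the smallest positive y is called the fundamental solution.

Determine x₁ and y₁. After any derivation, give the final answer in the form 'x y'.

15871 736

√465 → a₀=21, period (1,1,3,2,2,2,3,1,1,42); ℓ=10 even so k=9
step 0: (21, 1)  from 21·(1,0) + (0,1)
step 1: (22, 1)  from 1·(21,1) + (1,0)
…
step 3: (151, 7)  from 3·(43,2) + (22,1)
step 4: (345, 16)  from 2·(151,7) + (43,2)
step 5: (841, 39)  from 2·(345,16) + (151,7)
step 6: (2027, 94)  from 2·(841,39) + (345,16)
…
step 8: (8949, 415)  from 1·(6922,321) + (2027,94)
step 9: (15871, 736)  from 1·(8949,415) + (6922,321)
(x₁, y₁) = (15871, 736);  15871² − 465·736² = 1 ✓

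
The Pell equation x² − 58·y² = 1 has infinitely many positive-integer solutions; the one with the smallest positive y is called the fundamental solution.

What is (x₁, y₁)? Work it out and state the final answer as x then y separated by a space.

d=58: √d = [7; 1,1,1,1,1,1,14] (ℓ=7, odd), read p_13/q_13
a_0=7:  p_0=7·1+0=7,  q_0=7·0+1=1
a_1=1:  p_1=1·7+1=8,  q_1=1·1+0=1
…
a_5=1:  p_5=1·38+23=61,  q_5=1·5+3=8
a_6=1:  p_6=1·61+38=99,  q_6=1·8+5=13
…
a_11=1:  p_11=1·4539+2993=7532,  q_11=1·596+393=989
a_12=1:  p_12=1·7532+4539=12071,  q_12=1·989+596=1585
a_13=1:  p_13=1·12071+7532=19603,  q_13=1·1585+989=2574
→ (19603, 2574).  Check: 19603²=384277609, 58·2574²=384277608, difference 1.

19603 2574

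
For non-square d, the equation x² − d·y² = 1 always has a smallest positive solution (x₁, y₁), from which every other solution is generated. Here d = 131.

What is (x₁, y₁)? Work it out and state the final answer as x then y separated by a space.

d=131: √d = [11; 2,4,11,4,2,22] (ℓ=6, even), read p_5/q_5
step 0: (11, 1)  from 11·(1,0) + (0,1)
…
step 3: (1156, 101)  from 11·(103,9) + (23,2)
step 4: (4727, 413)  from 4·(1156,101) + (103,9)
step 5: (10610, 927)  from 2·(4727,413) + (1156,101)
fundamental: x₁=10610, y₁=927  (since 112572100 − 131·859329 = 1)

10610 927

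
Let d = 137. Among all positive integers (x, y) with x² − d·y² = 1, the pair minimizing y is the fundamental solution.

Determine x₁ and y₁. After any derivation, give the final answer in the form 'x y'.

6083073 519712

[11; 1,2,2,1,1,2,2,1,22] for √137; ℓ=9 ⇒ convergent index 17
step 0: (11, 1)  from 11·(1,0) + (0,1)
step 1: (12, 1)  from 1·(11,1) + (1,0)
step 2: (35, 3)  from 2·(12,1) + (11,1)
…
step 4: (117, 10)  from 1·(82,7) + (35,3)
…
step 6: (515, 44)  from 2·(199,17) + (117,10)
step 7: (1229, 105)  from 2·(515,44) + (199,17)
…
step 9: (39597, 3383)  from 22·(1744,149) + (1229,105)
step 10: (41341, 3532)  from 1·(39597,3383) + (1744,149)
step 11: (122279, 10447)  from 2·(41341,3532) + (39597,3383)
step 12: (285899, 24426)  from 2·(122279,10447) + (41341,3532)
step 13: (408178, 34873)  from 1·(285899,24426) + (122279,10447)
step 14: (694077, 59299)  from 1·(408178,34873) + (285899,24426)
step 15: (1796332, 153471)  from 2·(694077,59299) + (408178,34873)
step 16: (4286741, 366241)  from 2·(1796332,153471) + (694077,59299)
step 17: (6083073, 519712)  from 1·(4286741,366241) + (1796332,153471)
(x₁, y₁) = (6083073, 519712);  6083073² − 137·519712² = 1 ✓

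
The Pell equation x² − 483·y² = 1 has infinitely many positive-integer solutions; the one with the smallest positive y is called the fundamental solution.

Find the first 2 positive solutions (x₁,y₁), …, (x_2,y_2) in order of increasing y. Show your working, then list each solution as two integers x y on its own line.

d=483: √d = [21; 1,42] (ℓ=2, even), read p_1/q_1
a_0=21:  p_0=21·1+0=21,  q_0=21·0+1=1
a_1=1:  p_1=1·21+1=22,  q_1=1·1+0=1
→ (22, 1).  Check: 22²=484, 483·1²=483, difference 1.
k=2:  x_2 = 22·22+483·1·1 = 967,  y_2 = 22·1+1·22 = 44

22 1
967 44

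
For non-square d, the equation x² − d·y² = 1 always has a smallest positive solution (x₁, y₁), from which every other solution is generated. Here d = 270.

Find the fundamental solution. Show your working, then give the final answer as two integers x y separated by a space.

5291 322

[16; 2,3,6,3,2,32] for √270; ℓ=6 ⇒ convergent index 5
i=0: a=16 ⇒ p=16, q=1
…
i=2: a=3 ⇒ p=115, q=7
…
i=4: a=3 ⇒ p=2284, q=139
i=5: a=2 ⇒ p=5291, q=322
fundamental: x₁=5291, y₁=322  (since 27994681 − 270·103684 = 1)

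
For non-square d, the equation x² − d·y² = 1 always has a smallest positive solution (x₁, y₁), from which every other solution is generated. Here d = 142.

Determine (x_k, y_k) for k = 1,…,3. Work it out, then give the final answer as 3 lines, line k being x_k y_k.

√142 → a₀=11, period (1,10,1,22); ℓ=4 even so k=3
k=0  a_k=11  p_k/q_k = 11/1
…
k=2  a_k=10  p_k/q_k = 131/11
k=3  a_k=1  p_k/q_k = 143/12
→ (143, 12).  Check: 143²=20449, 142·12²=20448, difference 1.
(143+12√142)^2 = 40897 + 3432√142
(143+12√142)^3 = 11696399 + 981540√142

143 12
40897 3432
11696399 981540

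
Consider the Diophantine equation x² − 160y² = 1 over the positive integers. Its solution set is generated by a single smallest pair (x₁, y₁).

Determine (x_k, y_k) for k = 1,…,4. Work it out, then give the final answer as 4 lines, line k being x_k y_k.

√160 = [12; 1,1,1,5,1,1,1,24, …], period ℓ=8 (even) → k=7
i=0: a=12 ⇒ p=12, q=1
…
i=3: a=1 ⇒ p=38, q=3
i=4: a=5 ⇒ p=215, q=17
…
i=6: a=1 ⇒ p=468, q=37
i=7: a=1 ⇒ p=721, q=57
→ (721, 57).  Check: 721²=519841, 160·57²=519840, difference 1.
k=2:  x_2 = 721·721+160·57·57 = 1039681,  y_2 = 721·57+57·721 = 82194
k=3:  x_3 = 721·1039681+160·57·82194 = 1499219281,  y_3 = 721·82194+57·1039681 = 118523691
k=4:  x_4 = 721·1499219281+160·57·118523691 = 2161873163521,  y_4 = 721·118523691+57·1499219281 = 170911080228

721 57
1039681 82194
1499219281 118523691
2161873163521 170911080228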